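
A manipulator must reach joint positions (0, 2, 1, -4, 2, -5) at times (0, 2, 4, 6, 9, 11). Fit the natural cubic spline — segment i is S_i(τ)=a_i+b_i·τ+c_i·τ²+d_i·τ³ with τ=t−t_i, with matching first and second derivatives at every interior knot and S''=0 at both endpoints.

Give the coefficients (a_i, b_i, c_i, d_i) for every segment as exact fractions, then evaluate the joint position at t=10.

  seg 0: a=0 b=1496/1285 c=0 d=-211/5140
  seg 1: a=2 b=863/1285 c=-633/2570 d=-349/2056
  seg 2: a=1 b=-6041/2570 c=-6501/5140 d=6117/10280
  seg 3: a=-4 b=-346/1285 c=1185/514 d=-1327/2570
  seg 4: a=2 b=-971/2570 c=-3009/1285 d=1003/2570
S(10) = -423/1285

Δ: Δ0=1, Δ1=-1/2, Δ2=-5/2, Δ3=2, Δ4=-7/2
row 1: diag=8, rhs=-9; c'=1/4, d'=-9/8
row 2: denom=8−2·1/4=15/2; d'=(-12−2·-9/8)/(15/2)=-13/10
row 3: denom=10−2·4/15=142/15; d'=(27−2·-13/10)/(142/15)=222/71
row 4: denom=10−3·45/142=1285/142; d'=(-33−3·222/71)/(1285/142)=-6018/1285
back: M4=-6018/1285
back: M3=222/71−45/142·-6018/1285=1185/257
back: M2=-13/10−4/15·1185/257=-6501/2570
back: M1=-9/8−1/4·-6501/2570=-633/1285
M: M0=0, M1=-633/1285, M2=-6501/2570, M3=1185/257, M4=-6018/1285, M5=0
seg 0: a=0, c=M0/2=0, d=(M1−M0)/(6·2)=-211/5140, b=Δ0−h0·(2M0+M1)/6=1496/1285
seg 1: a=2, c=M1/2=-633/2570, d=(M2−M1)/(6·2)=-349/2056, b=Δ1−h1·(2M1+M2)/6=863/1285
seg 2: a=1, c=M2/2=-6501/5140, d=(M3−M2)/(6·2)=6117/10280, b=Δ2−h2·(2M2+M3)/6=-6041/2570
seg 3: a=-4, c=M3/2=1185/514, d=(M4−M3)/(6·3)=-1327/2570, b=Δ3−h3·(2M3+M4)/6=-346/1285
seg 4: a=2, c=M4/2=-3009/1285, d=(M5−M4)/(6·2)=1003/2570, b=Δ4−h4·(2M4+M5)/6=-971/2570
t_q=10 → seg 4, τ=1; S=2+-971/2570·τ+-3009/1285·τ²+1003/2570·τ³=-423/1285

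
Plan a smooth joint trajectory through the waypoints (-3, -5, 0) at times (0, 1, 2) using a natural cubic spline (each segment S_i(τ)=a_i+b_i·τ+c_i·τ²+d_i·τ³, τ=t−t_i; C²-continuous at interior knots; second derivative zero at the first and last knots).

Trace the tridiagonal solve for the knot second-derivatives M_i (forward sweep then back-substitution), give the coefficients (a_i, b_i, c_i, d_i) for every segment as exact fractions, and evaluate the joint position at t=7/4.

  seg 0: a=-3 b=-15/4 c=0 d=7/4
  seg 1: a=-5 b=3/2 c=21/4 d=-7/4
S(7/4) = -425/256

Δ: Δ0=-2, Δ1=5
row 1: diag=4, rhs=42; c'=1/4, d'=21/2
back: M1=21/2
M: M0=0, M1=21/2, M2=0
seg 0: a=-3, c=M0/2=0, d=(M1−M0)/(6·1)=7/4, b=Δ0−h0·(2M0+M1)/6=-15/4
seg 1: a=-5, c=M1/2=21/4, d=(M2−M1)/(6·1)=-7/4, b=Δ1−h1·(2M1+M2)/6=3/2
t_q=7/4 → seg 1, τ=3/4; S=-5+3/2·τ+21/4·τ²+-7/4·τ³=-425/256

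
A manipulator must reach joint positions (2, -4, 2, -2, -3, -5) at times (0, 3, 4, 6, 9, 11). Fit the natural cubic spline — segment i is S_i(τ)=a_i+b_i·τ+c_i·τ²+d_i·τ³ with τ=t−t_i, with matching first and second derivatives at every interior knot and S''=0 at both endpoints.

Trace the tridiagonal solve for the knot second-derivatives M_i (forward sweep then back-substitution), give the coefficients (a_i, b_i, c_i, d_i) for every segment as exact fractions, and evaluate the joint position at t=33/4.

Δ: Δ0=-2, Δ1=6, Δ2=-2, Δ3=-1/3, Δ4=-1
row 1: diag=8, rhs=48; c'=1/8, d'=6
row 2: denom=6−1·1/8=47/8; d'=(-48−1·6)/(47/8)=-432/47
row 3: denom=10−2·16/47=438/47; d'=(10−2·-432/47)/(438/47)=667/219
row 4: denom=10−3·47/146=1319/146; d'=(-4−3·667/219)/(1319/146)=-1918/1319
back: M4=-1918/1319
back: M3=667/219−47/146·-1918/1319=13904/3957
back: M2=-432/47−16/47·13904/3957=-41104/3957
back: M1=6−1/8·-41104/3957=28880/3957
M: M0=0, M1=28880/3957, M2=-41104/3957, M3=13904/3957, M4=-1918/1319, M5=0
seg 0: a=2, c=M0/2=0, d=(M1−M0)/(6·3)=14440/35613, b=Δ0−h0·(2M0+M1)/6=-22354/3957
seg 1: a=-4, c=M1/2=14440/3957, d=(M2−M1)/(6·1)=-3888/1319, b=Δ1−h1·(2M1+M2)/6=20966/3957
seg 2: a=2, c=M2/2=-20552/3957, d=(M3−M2)/(6·2)=1528/1319, b=Δ2−h2·(2M2+M3)/6=14854/3957
seg 3: a=-2, c=M3/2=6952/3957, d=(M4−M3)/(6·3)=-9829/35613, b=Δ3−h3·(2M3+M4)/6=-12346/3957
seg 4: a=-3, c=M4/2=-959/1319, d=(M5−M4)/(6·2)=959/7914, b=Δ4−h4·(2M4+M5)/6=-121/3957
t_q=33/4 → seg 3, τ=9/4; S=-2+-12346/3957·τ+6952/3957·τ²+-9829/35613·τ³=-276007/84416

  seg 0: a=2 b=-22354/3957 c=0 d=14440/35613
  seg 1: a=-4 b=20966/3957 c=14440/3957 d=-3888/1319
  seg 2: a=2 b=14854/3957 c=-20552/3957 d=1528/1319
  seg 3: a=-2 b=-12346/3957 c=6952/3957 d=-9829/35613
  seg 4: a=-3 b=-121/3957 c=-959/1319 d=959/7914
S(33/4) = -276007/84416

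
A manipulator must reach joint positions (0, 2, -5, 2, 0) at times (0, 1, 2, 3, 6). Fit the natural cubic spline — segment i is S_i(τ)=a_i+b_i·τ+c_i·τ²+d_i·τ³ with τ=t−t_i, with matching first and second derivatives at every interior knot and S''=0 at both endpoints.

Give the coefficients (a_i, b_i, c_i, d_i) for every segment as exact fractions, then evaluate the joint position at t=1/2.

Δ: Δ0=2, Δ1=-7, Δ2=7, Δ3=-2/3
row 1: diag=4, rhs=-54; c'=1/4, d'=-27/2
row 2: denom=4−1·1/4=15/4; d'=(84−1·-27/2)/(15/4)=26
row 3: denom=8−1·4/15=116/15; d'=(-46−1·26)/(116/15)=-270/29
back: M3=-270/29
back: M2=26−4/15·-270/29=826/29
back: M1=-27/2−1/4·826/29=-598/29
M: M0=0, M1=-598/29, M2=826/29, M3=-270/29, M4=0
seg 0: a=0, c=M0/2=0, d=(M1−M0)/(6·1)=-299/87, b=Δ0−h0·(2M0+M1)/6=473/87
seg 1: a=2, c=M1/2=-299/29, d=(M2−M1)/(6·1)=712/87, b=Δ1−h1·(2M1+M2)/6=-424/87
seg 2: a=-5, c=M2/2=413/29, d=(M3−M2)/(6·1)=-548/87, b=Δ2−h2·(2M2+M3)/6=-82/87
seg 3: a=2, c=M3/2=-135/29, d=(M4−M3)/(6·3)=15/29, b=Δ3−h3·(2M3+M4)/6=752/87
t_q=1/2 → seg 0, τ=1/2; S=0+473/87·τ+0·τ²+-299/87·τ³=531/232

  seg 0: a=0 b=473/87 c=0 d=-299/87
  seg 1: a=2 b=-424/87 c=-299/29 d=712/87
  seg 2: a=-5 b=-82/87 c=413/29 d=-548/87
  seg 3: a=2 b=752/87 c=-135/29 d=15/29
S(1/2) = 531/232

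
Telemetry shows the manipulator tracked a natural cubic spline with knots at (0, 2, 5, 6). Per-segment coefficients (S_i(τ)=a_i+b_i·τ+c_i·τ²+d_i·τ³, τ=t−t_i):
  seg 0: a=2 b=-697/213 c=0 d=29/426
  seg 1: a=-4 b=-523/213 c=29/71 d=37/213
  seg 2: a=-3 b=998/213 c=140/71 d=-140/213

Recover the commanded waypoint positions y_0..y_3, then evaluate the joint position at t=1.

y_0=2 y_1=-4 y_2=-3 y_3=3
S(1) = -171/142

y_0 = S_0(0) = a_0 = 2
y_1 = S_1(0) = a_1 = -4
y_2 = S_2(0) = a_2 = -3
y_3 = S_2(1) = 3
t_q=1 is in segment 0 (τ=1); S_0(τ)=-171/142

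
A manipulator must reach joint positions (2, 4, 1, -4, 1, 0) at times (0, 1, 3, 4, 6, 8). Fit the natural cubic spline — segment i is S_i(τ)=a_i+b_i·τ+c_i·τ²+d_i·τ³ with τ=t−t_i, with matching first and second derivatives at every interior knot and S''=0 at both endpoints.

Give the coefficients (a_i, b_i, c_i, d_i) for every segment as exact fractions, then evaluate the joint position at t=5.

Δ: Δ0=2, Δ1=-3/2, Δ2=-5, Δ3=5/2, Δ4=-1/2
row 1: diag=6, rhs=-21; c'=1/3, d'=-7/2
row 2: denom=6−2·1/3=16/3; d'=(-21−2·-7/2)/(16/3)=-21/8
row 3: denom=6−1·3/16=93/16; d'=(45−1·-21/8)/(93/16)=254/31
row 4: denom=8−2·32/93=680/93; d'=(-18−2·254/31)/(680/93)=-1599/340
back: M4=-1599/340
back: M3=254/31−32/93·-1599/340=834/85
back: M2=-21/8−3/16·834/85=-759/170
back: M1=-7/2−1/3·-759/170=-171/85
M: M0=0, M1=-171/85, M2=-759/170, M3=834/85, M4=-1599/340, M5=0
seg 0: a=2, c=M0/2=0, d=(M1−M0)/(6·1)=-57/170, b=Δ0−h0·(2M0+M1)/6=397/170
seg 1: a=4, c=M1/2=-171/170, d=(M2−M1)/(6·2)=-139/680, b=Δ1−h1·(2M1+M2)/6=113/85
seg 2: a=1, c=M2/2=-759/340, d=(M3−M2)/(6·1)=809/340, b=Δ2−h2·(2M2+M3)/6=-175/34
seg 3: a=-4, c=M3/2=417/85, d=(M4−M3)/(6·2)=-329/272, b=Δ3−h3·(2M3+M4)/6=-841/340
seg 4: a=1, c=M4/2=-1599/680, d=(M5−M4)/(6·2)=533/1360, b=Δ4−h4·(2M4+M5)/6=224/85
t_q=5 → seg 3, τ=1; S=-4+-841/340·τ+417/85·τ²+-329/272·τ³=-3777/1360

  seg 0: a=2 b=397/170 c=0 d=-57/170
  seg 1: a=4 b=113/85 c=-171/170 d=-139/680
  seg 2: a=1 b=-175/34 c=-759/340 d=809/340
  seg 3: a=-4 b=-841/340 c=417/85 d=-329/272
  seg 4: a=1 b=224/85 c=-1599/680 d=533/1360
S(5) = -3777/1360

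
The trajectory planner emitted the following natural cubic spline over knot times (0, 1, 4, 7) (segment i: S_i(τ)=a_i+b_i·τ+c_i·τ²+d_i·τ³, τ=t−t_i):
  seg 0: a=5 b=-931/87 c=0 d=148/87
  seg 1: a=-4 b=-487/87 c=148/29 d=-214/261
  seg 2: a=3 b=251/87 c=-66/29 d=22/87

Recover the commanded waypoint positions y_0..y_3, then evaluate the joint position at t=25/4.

y_0=5 y_1=-4 y_2=3 y_3=-2
S(25/4) = 789/928

y_0 = S_0(0) = a_0 = 5
y_1 = S_1(0) = a_1 = -4
y_2 = S_2(0) = a_2 = 3
y_3 = S_2(3) = -2
t_q=25/4 is in segment 2 (τ=9/4); S_2(τ)=789/928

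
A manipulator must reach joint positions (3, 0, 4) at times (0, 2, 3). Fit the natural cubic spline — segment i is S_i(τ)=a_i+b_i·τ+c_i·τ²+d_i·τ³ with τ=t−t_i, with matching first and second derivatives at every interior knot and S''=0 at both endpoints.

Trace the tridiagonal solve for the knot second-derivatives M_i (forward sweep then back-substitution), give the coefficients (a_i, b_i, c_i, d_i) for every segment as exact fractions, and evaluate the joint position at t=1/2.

Δ: Δ0=-3/2, Δ1=4
row 1: diag=6, rhs=33; c'=1/6, d'=11/2
back: M1=11/2
M: M0=0, M1=11/2, M2=0
seg 0: a=3, c=M0/2=0, d=(M1−M0)/(6·2)=11/24, b=Δ0−h0·(2M0+M1)/6=-10/3
seg 1: a=0, c=M1/2=11/4, d=(M2−M1)/(6·1)=-11/12, b=Δ1−h1·(2M1+M2)/6=13/6
t_q=1/2 → seg 0, τ=1/2; S=3+-10/3·τ+0·τ²+11/24·τ³=89/64

  seg 0: a=3 b=-10/3 c=0 d=11/24
  seg 1: a=0 b=13/6 c=11/4 d=-11/12
S(1/2) = 89/64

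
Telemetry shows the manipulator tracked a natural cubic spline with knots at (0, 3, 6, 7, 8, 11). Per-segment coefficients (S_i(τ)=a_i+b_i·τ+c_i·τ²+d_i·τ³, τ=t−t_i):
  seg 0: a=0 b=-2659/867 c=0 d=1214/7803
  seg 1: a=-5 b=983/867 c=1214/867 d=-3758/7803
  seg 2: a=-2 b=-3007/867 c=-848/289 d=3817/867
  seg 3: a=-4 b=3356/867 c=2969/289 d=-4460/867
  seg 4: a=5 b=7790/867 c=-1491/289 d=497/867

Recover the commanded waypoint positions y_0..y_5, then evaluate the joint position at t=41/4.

y_0 = S_0(0) = a_0 = 0
y_1 = S_1(0) = a_1 = -5
y_2 = S_2(0) = a_2 = -2
y_3 = S_3(0) = a_3 = -4
y_4 = S_4(0) = a_4 = 5
y_5 = S_4(3) = 1
t_q=41/4 is in segment 4 (τ=9/4); S_4(τ)=104087/18496

y_0=0 y_1=-5 y_2=-2 y_3=-4 y_4=5 y_5=1
S(41/4) = 104087/18496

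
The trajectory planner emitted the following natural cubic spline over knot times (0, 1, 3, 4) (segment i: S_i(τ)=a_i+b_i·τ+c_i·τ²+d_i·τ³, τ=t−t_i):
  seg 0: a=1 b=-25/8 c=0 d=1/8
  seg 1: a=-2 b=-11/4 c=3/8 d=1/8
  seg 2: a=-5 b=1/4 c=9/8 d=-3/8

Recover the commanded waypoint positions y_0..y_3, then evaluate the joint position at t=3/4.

y_0 = S_0(0) = a_0 = 1
y_1 = S_1(0) = a_1 = -2
y_2 = S_2(0) = a_2 = -5
y_3 = S_2(1) = -4
t_q=3/4 is in segment 0 (τ=3/4); S_0(τ)=-661/512

y_0=1 y_1=-2 y_2=-5 y_3=-4
S(3/4) = -661/512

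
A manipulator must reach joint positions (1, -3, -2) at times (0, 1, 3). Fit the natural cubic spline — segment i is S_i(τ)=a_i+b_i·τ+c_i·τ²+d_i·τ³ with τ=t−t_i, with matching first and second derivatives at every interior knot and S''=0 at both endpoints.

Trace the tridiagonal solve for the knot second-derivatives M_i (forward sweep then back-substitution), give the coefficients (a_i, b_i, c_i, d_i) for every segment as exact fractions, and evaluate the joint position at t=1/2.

Δ: Δ0=-4, Δ1=1/2
row 1: diag=6, rhs=27; c'=1/3, d'=9/2
back: M1=9/2
M: M0=0, M1=9/2, M2=0
seg 0: a=1, c=M0/2=0, d=(M1−M0)/(6·1)=3/4, b=Δ0−h0·(2M0+M1)/6=-19/4
seg 1: a=-3, c=M1/2=9/4, d=(M2−M1)/(6·2)=-3/8, b=Δ1−h1·(2M1+M2)/6=-5/2
t_q=1/2 → seg 0, τ=1/2; S=1+-19/4·τ+0·τ²+3/4·τ³=-41/32

  seg 0: a=1 b=-19/4 c=0 d=3/4
  seg 1: a=-3 b=-5/2 c=9/4 d=-3/8
S(1/2) = -41/32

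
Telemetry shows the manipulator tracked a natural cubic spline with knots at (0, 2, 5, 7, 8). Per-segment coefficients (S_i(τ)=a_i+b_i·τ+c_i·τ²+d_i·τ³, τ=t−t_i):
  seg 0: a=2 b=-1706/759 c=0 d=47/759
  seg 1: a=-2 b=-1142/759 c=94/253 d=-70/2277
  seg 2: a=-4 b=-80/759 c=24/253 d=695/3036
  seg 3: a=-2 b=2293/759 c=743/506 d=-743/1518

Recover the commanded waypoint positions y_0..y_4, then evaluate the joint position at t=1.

y_0 = S_0(0) = a_0 = 2
y_1 = S_1(0) = a_1 = -2
y_2 = S_2(0) = a_2 = -4
y_3 = S_3(0) = a_3 = -2
y_4 = S_3(1) = 2
t_q=1 is in segment 0 (τ=1); S_0(τ)=-47/253

y_0=2 y_1=-2 y_2=-4 y_3=-2 y_4=2
S(1) = -47/253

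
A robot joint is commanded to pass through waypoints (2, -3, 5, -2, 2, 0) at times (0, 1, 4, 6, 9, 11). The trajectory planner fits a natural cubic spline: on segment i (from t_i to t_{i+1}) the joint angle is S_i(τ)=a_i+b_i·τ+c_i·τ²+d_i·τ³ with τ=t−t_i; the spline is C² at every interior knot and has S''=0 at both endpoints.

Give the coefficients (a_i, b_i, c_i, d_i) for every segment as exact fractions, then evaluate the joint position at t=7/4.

Δ: Δ0=-5, Δ1=8/3, Δ2=-7/2, Δ3=4/3, Δ4=-1
row 1: diag=8, rhs=46; c'=3/8, d'=23/4
row 2: denom=10−3·3/8=71/8; d'=(-37−3·23/4)/(71/8)=-434/71
row 3: denom=10−2·16/71=678/71; d'=(29−2·-434/71)/(678/71)=2927/678
row 4: denom=10−3·71/226=2047/226; d'=(-14−3·2927/678)/(2047/226)=-6091/2047
back: M4=-6091/2047
back: M3=2927/678−71/226·-6091/2047=32252/6141
back: M2=-434/71−16/71·32252/6141=-44806/6141
back: M1=23/4−3/8·-44806/6141=17371/2047
M: M0=0, M1=17371/2047, M2=-44806/6141, M3=32252/6141, M4=-6091/2047, M5=0
seg 0: a=2, c=M0/2=0, d=(M1−M0)/(6·1)=17371/12282, b=Δ0−h0·(2M0+M1)/6=-78781/12282
seg 1: a=-3, c=M1/2=17371/4094, d=(M2−M1)/(6·3)=-96919/110538, b=Δ1−h1·(2M1+M2)/6=-13334/6141
seg 2: a=5, c=M2/2=-22403/6141, d=(M3−M2)/(6·2)=4281/4094, b=Δ2−h2·(2M2+M3)/6=-4747/12282
seg 3: a=-2, c=M3/2=16126/6141, d=(M4−M3)/(6·3)=-50525/110538, b=Δ3−h3·(2M3+M4)/6=-29855/12282
seg 4: a=2, c=M4/2=-6091/4094, d=(M5−M4)/(6·2)=6091/24564, b=Δ4−h4·(2M4+M5)/6=6041/6141
t_q=7/4 → seg 1, τ=3/4; S=-3+-13334/6141·τ+17371/4094·τ²+-96919/110538·τ³=-684299/262016

  seg 0: a=2 b=-78781/12282 c=0 d=17371/12282
  seg 1: a=-3 b=-13334/6141 c=17371/4094 d=-96919/110538
  seg 2: a=5 b=-4747/12282 c=-22403/6141 d=4281/4094
  seg 3: a=-2 b=-29855/12282 c=16126/6141 d=-50525/110538
  seg 4: a=2 b=6041/6141 c=-6091/4094 d=6091/24564
S(7/4) = -684299/262016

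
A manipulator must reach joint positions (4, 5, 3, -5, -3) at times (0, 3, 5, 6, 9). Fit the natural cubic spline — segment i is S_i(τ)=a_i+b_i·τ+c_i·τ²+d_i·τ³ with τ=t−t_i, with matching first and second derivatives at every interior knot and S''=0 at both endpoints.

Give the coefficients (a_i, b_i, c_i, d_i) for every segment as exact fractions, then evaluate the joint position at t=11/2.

Δ: Δ0=1/3, Δ1=-1, Δ2=-8, Δ3=2/3
row 1: diag=10, rhs=-8; c'=1/5, d'=-4/5
row 2: denom=6−2·1/5=28/5; d'=(-42−2·-4/5)/(28/5)=-101/14
row 3: denom=8−1·5/28=219/28; d'=(52−1·-101/14)/(219/28)=1658/219
back: M3=1658/219
back: M2=-101/14−5/28·1658/219=-1876/219
back: M1=-4/5−1/5·-1876/219=200/219
M: M0=0, M1=200/219, M2=-1876/219, M3=1658/219, M4=0
seg 0: a=4, c=M0/2=0, d=(M1−M0)/(6·3)=100/1971, b=Δ0−h0·(2M0+M1)/6=-9/73
seg 1: a=5, c=M1/2=100/219, d=(M2−M1)/(6·2)=-173/219, b=Δ1−h1·(2M1+M2)/6=91/73
seg 2: a=3, c=M2/2=-938/219, d=(M3−M2)/(6·1)=589/219, b=Δ2−h2·(2M2+M3)/6=-1403/219
seg 3: a=-5, c=M3/2=829/219, d=(M4−M3)/(6·3)=-829/1971, b=Δ3−h3·(2M3+M4)/6=-504/73
t_q=11/2 → seg 2, τ=1/2; S=3+-1403/219·τ+-938/219·τ²+589/219·τ³=-1643/1752

  seg 0: a=4 b=-9/73 c=0 d=100/1971
  seg 1: a=5 b=91/73 c=100/219 d=-173/219
  seg 2: a=3 b=-1403/219 c=-938/219 d=589/219
  seg 3: a=-5 b=-504/73 c=829/219 d=-829/1971
S(11/2) = -1643/1752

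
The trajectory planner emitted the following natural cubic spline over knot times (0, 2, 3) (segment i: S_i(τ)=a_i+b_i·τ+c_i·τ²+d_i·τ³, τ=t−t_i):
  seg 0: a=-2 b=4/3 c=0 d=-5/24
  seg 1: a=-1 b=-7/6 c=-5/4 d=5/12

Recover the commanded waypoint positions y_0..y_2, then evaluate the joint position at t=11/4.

y_0 = S_0(0) = a_0 = -2
y_1 = S_1(0) = a_1 = -1
y_2 = S_1(1) = -3
t_q=11/4 is in segment 1 (τ=3/4); S_1(τ)=-615/256

y_0=-2 y_1=-1 y_2=-3
S(11/4) = -615/256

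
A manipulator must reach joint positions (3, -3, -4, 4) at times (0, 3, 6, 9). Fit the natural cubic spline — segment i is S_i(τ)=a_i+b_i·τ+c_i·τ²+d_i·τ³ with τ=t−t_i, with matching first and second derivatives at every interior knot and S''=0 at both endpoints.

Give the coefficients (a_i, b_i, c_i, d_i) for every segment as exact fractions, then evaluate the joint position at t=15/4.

  seg 0: a=3 b=-101/45 c=0 d=11/405
  seg 1: a=-3 b=-68/45 c=11/45 d=4/81
  seg 2: a=-4 b=58/45 c=31/45 d=-31/405
S(15/4) = -159/40

Δ: Δ0=-2, Δ1=-1/3, Δ2=8/3
row 1: diag=12, rhs=10; c'=1/4, d'=5/6
row 2: denom=12−3·1/4=45/4; d'=(18−3·5/6)/(45/4)=62/45
back: M2=62/45
back: M1=5/6−1/4·62/45=22/45
M: M0=0, M1=22/45, M2=62/45, M3=0
seg 0: a=3, c=M0/2=0, d=(M1−M0)/(6·3)=11/405, b=Δ0−h0·(2M0+M1)/6=-101/45
seg 1: a=-3, c=M1/2=11/45, d=(M2−M1)/(6·3)=4/81, b=Δ1−h1·(2M1+M2)/6=-68/45
seg 2: a=-4, c=M2/2=31/45, d=(M3−M2)/(6·3)=-31/405, b=Δ2−h2·(2M2+M3)/6=58/45
t_q=15/4 → seg 1, τ=3/4; S=-3+-68/45·τ+11/45·τ²+4/81·τ³=-159/40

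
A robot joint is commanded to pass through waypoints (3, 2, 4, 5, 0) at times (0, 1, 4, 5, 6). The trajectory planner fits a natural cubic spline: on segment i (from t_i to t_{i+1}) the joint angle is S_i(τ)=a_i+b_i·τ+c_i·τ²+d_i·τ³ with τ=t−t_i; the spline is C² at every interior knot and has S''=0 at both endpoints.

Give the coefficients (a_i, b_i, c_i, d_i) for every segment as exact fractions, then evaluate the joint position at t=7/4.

Δ: Δ0=-1, Δ1=2/3, Δ2=1, Δ3=-5
row 1: diag=8, rhs=10; c'=3/8, d'=5/4
row 2: denom=8−3·3/8=55/8; d'=(2−3·5/4)/(55/8)=-14/55
row 3: denom=4−1·8/55=212/55; d'=(-36−1·-14/55)/(212/55)=-983/106
back: M3=-983/106
back: M2=-14/55−8/55·-983/106=58/53
back: M1=5/4−3/8·58/53=89/106
M: M0=0, M1=89/106, M2=58/53, M3=-983/106, M4=0
seg 0: a=3, c=M0/2=0, d=(M1−M0)/(6·1)=89/636, b=Δ0−h0·(2M0+M1)/6=-725/636
seg 1: a=2, c=M1/2=89/212, d=(M2−M1)/(6·3)=3/212, b=Δ1−h1·(2M1+M2)/6=-229/318
seg 2: a=4, c=M2/2=29/53, d=(M3−M2)/(6·1)=-1099/636, b=Δ2−h2·(2M2+M3)/6=1387/636
seg 3: a=5, c=M3/2=-983/212, d=(M4−M3)/(6·1)=983/636, b=Δ3−h3·(2M3+M4)/6=-607/318
t_q=7/4 → seg 1, τ=3/4; S=2+-229/318·τ+89/212·τ²+3/212·τ³=23093/13568

  seg 0: a=3 b=-725/636 c=0 d=89/636
  seg 1: a=2 b=-229/318 c=89/212 d=3/212
  seg 2: a=4 b=1387/636 c=29/53 d=-1099/636
  seg 3: a=5 b=-607/318 c=-983/212 d=983/636
S(7/4) = 23093/13568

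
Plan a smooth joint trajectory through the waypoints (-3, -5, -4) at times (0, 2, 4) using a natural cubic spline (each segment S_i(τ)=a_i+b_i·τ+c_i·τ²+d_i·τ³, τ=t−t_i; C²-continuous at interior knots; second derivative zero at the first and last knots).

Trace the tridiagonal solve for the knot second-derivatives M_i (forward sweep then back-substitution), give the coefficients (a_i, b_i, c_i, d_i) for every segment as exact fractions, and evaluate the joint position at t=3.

Δ: Δ0=-1, Δ1=1/2
row 1: diag=8, rhs=9; c'=1/4, d'=9/8
back: M1=9/8
M: M0=0, M1=9/8, M2=0
seg 0: a=-3, c=M0/2=0, d=(M1−M0)/(6·2)=3/32, b=Δ0−h0·(2M0+M1)/6=-11/8
seg 1: a=-5, c=M1/2=9/16, d=(M2−M1)/(6·2)=-3/32, b=Δ1−h1·(2M1+M2)/6=-1/4
t_q=3 → seg 1, τ=1; S=-5+-1/4·τ+9/16·τ²+-3/32·τ³=-153/32

  seg 0: a=-3 b=-11/8 c=0 d=3/32
  seg 1: a=-5 b=-1/4 c=9/16 d=-3/32
S(3) = -153/32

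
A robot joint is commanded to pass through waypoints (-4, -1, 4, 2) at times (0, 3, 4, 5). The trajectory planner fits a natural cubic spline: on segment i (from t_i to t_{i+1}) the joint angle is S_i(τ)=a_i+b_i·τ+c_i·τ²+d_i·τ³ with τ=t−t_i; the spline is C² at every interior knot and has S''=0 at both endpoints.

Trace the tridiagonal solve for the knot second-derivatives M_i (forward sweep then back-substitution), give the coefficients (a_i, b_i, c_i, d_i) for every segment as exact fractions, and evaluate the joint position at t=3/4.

Δ: Δ0=1, Δ1=5, Δ2=-2
row 1: diag=8, rhs=24; c'=1/8, d'=3
row 2: denom=4−1·1/8=31/8; d'=(-42−1·3)/(31/8)=-360/31
back: M2=-360/31
back: M1=3−1/8·-360/31=138/31
M: M0=0, M1=138/31, M2=-360/31, M3=0
seg 0: a=-4, c=M0/2=0, d=(M1−M0)/(6·3)=23/93, b=Δ0−h0·(2M0+M1)/6=-38/31
seg 1: a=-1, c=M1/2=69/31, d=(M2−M1)/(6·1)=-83/31, b=Δ1−h1·(2M1+M2)/6=169/31
seg 2: a=4, c=M2/2=-180/31, d=(M3−M2)/(6·1)=60/31, b=Δ2−h2·(2M2+M3)/6=58/31
t_q=3/4 → seg 0, τ=3/4; S=-4+-38/31·τ+0·τ²+23/93·τ³=-9553/1984

  seg 0: a=-4 b=-38/31 c=0 d=23/93
  seg 1: a=-1 b=169/31 c=69/31 d=-83/31
  seg 2: a=4 b=58/31 c=-180/31 d=60/31
S(3/4) = -9553/1984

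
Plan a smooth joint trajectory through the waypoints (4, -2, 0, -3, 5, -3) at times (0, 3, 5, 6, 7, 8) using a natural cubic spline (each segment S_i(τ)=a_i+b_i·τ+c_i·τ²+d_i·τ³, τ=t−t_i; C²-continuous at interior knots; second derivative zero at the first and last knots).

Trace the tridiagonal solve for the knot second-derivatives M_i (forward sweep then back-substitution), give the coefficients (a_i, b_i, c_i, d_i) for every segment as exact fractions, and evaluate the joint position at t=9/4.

  seg 0: a=4 b=-1547/400 c=0 d=83/400
  seg 1: a=-2 b=347/200 c=747/400 d=-447/400
  seg 2: a=0 b=-841/200 c=-387/80 d=2417/400
  seg 3: a=-3 b=1699/400 c=1329/100 d=-763/80
  seg 4: a=5 b=443/200 c=-6129/400 d=2043/400
S(9/4) = -59861/25600

Δ: Δ0=-2, Δ1=1, Δ2=-3, Δ3=8, Δ4=-8
row 1: diag=10, rhs=18; c'=1/5, d'=9/5
row 2: denom=6−2·1/5=28/5; d'=(-24−2·9/5)/(28/5)=-69/14
row 3: denom=4−1·5/28=107/28; d'=(66−1·-69/14)/(107/28)=1986/107
row 4: denom=4−1·28/107=400/107; d'=(-96−1·1986/107)/(400/107)=-6129/200
back: M4=-6129/200
back: M3=1986/107−28/107·-6129/200=1329/50
back: M2=-69/14−5/28·1329/50=-387/40
back: M1=9/5−1/5·-387/40=747/200
M: M0=0, M1=747/200, M2=-387/40, M3=1329/50, M4=-6129/200, M5=0
seg 0: a=4, c=M0/2=0, d=(M1−M0)/(6·3)=83/400, b=Δ0−h0·(2M0+M1)/6=-1547/400
seg 1: a=-2, c=M1/2=747/400, d=(M2−M1)/(6·2)=-447/400, b=Δ1−h1·(2M1+M2)/6=347/200
seg 2: a=0, c=M2/2=-387/80, d=(M3−M2)/(6·1)=2417/400, b=Δ2−h2·(2M2+M3)/6=-841/200
seg 3: a=-3, c=M3/2=1329/100, d=(M4−M3)/(6·1)=-763/80, b=Δ3−h3·(2M3+M4)/6=1699/400
seg 4: a=5, c=M4/2=-6129/400, d=(M5−M4)/(6·1)=2043/400, b=Δ4−h4·(2M4+M5)/6=443/200
t_q=9/4 → seg 0, τ=9/4; S=4+-1547/400·τ+0·τ²+83/400·τ³=-59861/25600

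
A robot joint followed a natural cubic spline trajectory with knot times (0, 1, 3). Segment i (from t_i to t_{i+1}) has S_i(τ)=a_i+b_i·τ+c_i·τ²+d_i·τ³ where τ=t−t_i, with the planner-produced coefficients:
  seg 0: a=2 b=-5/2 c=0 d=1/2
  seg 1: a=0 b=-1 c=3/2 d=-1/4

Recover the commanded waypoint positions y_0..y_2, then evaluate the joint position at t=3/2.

y_0=2 y_1=0 y_2=2
S(3/2) = -5/32

y_0 = S_0(0) = a_0 = 2
y_1 = S_1(0) = a_1 = 0
y_2 = S_1(2) = 2
t_q=3/2 is in segment 1 (τ=1/2); S_1(τ)=-5/32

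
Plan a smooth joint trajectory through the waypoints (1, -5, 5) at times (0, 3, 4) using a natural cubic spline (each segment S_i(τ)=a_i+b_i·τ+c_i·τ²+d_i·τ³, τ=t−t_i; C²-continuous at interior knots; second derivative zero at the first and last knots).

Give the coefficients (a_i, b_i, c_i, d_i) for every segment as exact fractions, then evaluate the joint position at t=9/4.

  seg 0: a=1 b=-13/2 c=0 d=1/2
  seg 1: a=-5 b=7 c=9/2 d=-3/2
S(9/4) = -1015/128

Δ: Δ0=-2, Δ1=10
row 1: diag=8, rhs=72; c'=1/8, d'=9
back: M1=9
M: M0=0, M1=9, M2=0
seg 0: a=1, c=M0/2=0, d=(M1−M0)/(6·3)=1/2, b=Δ0−h0·(2M0+M1)/6=-13/2
seg 1: a=-5, c=M1/2=9/2, d=(M2−M1)/(6·1)=-3/2, b=Δ1−h1·(2M1+M2)/6=7
t_q=9/4 → seg 0, τ=9/4; S=1+-13/2·τ+0·τ²+1/2·τ³=-1015/128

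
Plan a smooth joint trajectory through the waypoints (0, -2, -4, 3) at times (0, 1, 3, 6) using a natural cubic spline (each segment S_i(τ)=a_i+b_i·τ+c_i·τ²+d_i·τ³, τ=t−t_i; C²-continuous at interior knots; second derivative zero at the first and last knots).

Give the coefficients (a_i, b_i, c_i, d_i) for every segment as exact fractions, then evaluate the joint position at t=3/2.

  seg 0: a=0 b=-173/84 c=0 d=5/84
  seg 1: a=-2 b=-79/42 c=5/28 d=11/84
  seg 2: a=-4 b=17/42 c=27/28 d=-3/28
S(3/2) = -645/224

Δ: Δ0=-2, Δ1=-1, Δ2=7/3
row 1: diag=6, rhs=6; c'=1/3, d'=1
row 2: denom=10−2·1/3=28/3; d'=(20−2·1)/(28/3)=27/14
back: M2=27/14
back: M1=1−1/3·27/14=5/14
M: M0=0, M1=5/14, M2=27/14, M3=0
seg 0: a=0, c=M0/2=0, d=(M1−M0)/(6·1)=5/84, b=Δ0−h0·(2M0+M1)/6=-173/84
seg 1: a=-2, c=M1/2=5/28, d=(M2−M1)/(6·2)=11/84, b=Δ1−h1·(2M1+M2)/6=-79/42
seg 2: a=-4, c=M2/2=27/28, d=(M3−M2)/(6·3)=-3/28, b=Δ2−h2·(2M2+M3)/6=17/42
t_q=3/2 → seg 1, τ=1/2; S=-2+-79/42·τ+5/28·τ²+11/84·τ³=-645/224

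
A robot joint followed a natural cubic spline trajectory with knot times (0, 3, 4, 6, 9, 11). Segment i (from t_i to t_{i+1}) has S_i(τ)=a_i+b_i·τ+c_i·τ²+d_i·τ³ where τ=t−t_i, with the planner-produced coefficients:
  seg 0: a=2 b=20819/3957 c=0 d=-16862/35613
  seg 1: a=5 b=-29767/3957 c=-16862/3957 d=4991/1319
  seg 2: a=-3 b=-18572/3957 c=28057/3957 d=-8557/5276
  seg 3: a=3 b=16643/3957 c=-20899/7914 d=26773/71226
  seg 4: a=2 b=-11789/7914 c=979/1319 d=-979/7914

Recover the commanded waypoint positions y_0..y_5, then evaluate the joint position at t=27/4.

y_0=2 y_1=5 y_2=-3 y_3=3 y_4=2 y_5=1
S(27/4) = 815057/168832

y_0 = S_0(0) = a_0 = 2
y_1 = S_1(0) = a_1 = 5
y_2 = S_2(0) = a_2 = -3
y_3 = S_3(0) = a_3 = 3
y_4 = S_4(0) = a_4 = 2
y_5 = S_4(2) = 1
t_q=27/4 is in segment 3 (τ=3/4); S_3(τ)=815057/168832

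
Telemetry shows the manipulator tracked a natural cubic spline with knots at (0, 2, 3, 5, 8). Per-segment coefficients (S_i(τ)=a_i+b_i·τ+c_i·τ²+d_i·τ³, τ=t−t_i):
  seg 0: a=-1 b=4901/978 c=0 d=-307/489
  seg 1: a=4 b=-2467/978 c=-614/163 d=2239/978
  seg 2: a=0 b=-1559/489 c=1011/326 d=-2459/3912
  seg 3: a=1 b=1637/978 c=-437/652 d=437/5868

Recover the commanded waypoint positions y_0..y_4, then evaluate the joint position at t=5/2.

y_0=-1 y_1=4 y_2=0 y_3=1 y_4=2
S(5/2) = 5433/2608

y_0 = S_0(0) = a_0 = -1
y_1 = S_1(0) = a_1 = 4
y_2 = S_2(0) = a_2 = 0
y_3 = S_3(0) = a_3 = 1
y_4 = S_3(3) = 2
t_q=5/2 is in segment 1 (τ=1/2); S_1(τ)=5433/2608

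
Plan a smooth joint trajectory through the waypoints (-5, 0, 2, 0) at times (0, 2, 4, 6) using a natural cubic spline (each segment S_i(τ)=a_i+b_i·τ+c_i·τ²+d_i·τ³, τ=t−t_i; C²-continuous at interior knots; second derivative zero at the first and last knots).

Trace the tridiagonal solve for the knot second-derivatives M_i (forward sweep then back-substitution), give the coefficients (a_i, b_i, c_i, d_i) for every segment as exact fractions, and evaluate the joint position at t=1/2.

Δ: Δ0=5/2, Δ1=1, Δ2=-1
row 1: diag=8, rhs=-9; c'=1/4, d'=-9/8
row 2: denom=8−2·1/4=15/2; d'=(-12−2·-9/8)/(15/2)=-13/10
back: M2=-13/10
back: M1=-9/8−1/4·-13/10=-4/5
M: M0=0, M1=-4/5, M2=-13/10, M3=0
seg 0: a=-5, c=M0/2=0, d=(M1−M0)/(6·2)=-1/15, b=Δ0−h0·(2M0+M1)/6=83/30
seg 1: a=0, c=M1/2=-2/5, d=(M2−M1)/(6·2)=-1/24, b=Δ1−h1·(2M1+M2)/6=59/30
seg 2: a=2, c=M2/2=-13/20, d=(M3−M2)/(6·2)=13/120, b=Δ2−h2·(2M2+M3)/6=-2/15
t_q=1/2 → seg 0, τ=1/2; S=-5+83/30·τ+0·τ²+-1/15·τ³=-29/8

  seg 0: a=-5 b=83/30 c=0 d=-1/15
  seg 1: a=0 b=59/30 c=-2/5 d=-1/24
  seg 2: a=2 b=-2/15 c=-13/20 d=13/120
S(1/2) = -29/8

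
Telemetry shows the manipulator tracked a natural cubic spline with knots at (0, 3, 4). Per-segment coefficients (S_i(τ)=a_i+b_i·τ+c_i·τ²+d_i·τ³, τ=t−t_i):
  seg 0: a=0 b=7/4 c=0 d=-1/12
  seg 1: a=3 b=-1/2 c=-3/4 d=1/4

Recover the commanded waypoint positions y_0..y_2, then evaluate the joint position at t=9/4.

y_0=0 y_1=3 y_2=2
S(9/4) = 765/256

y_0 = S_0(0) = a_0 = 0
y_1 = S_1(0) = a_1 = 3
y_2 = S_1(1) = 2
t_q=9/4 is in segment 0 (τ=9/4); S_0(τ)=765/256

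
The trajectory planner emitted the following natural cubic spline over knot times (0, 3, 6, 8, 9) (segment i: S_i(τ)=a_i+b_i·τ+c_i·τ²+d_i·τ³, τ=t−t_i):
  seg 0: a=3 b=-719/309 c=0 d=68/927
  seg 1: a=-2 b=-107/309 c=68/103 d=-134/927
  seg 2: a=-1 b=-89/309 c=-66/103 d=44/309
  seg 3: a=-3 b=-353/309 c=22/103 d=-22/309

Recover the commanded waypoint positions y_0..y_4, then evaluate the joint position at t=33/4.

y_0 = S_0(0) = a_0 = 3
y_1 = S_1(0) = a_1 = -2
y_2 = S_2(0) = a_2 = -1
y_3 = S_3(0) = a_3 = -3
y_4 = S_3(1) = -4
t_q=33/4 is in segment 3 (τ=1/4); S_3(τ)=-10789/3296

y_0=3 y_1=-2 y_2=-1 y_3=-3 y_4=-4
S(33/4) = -10789/3296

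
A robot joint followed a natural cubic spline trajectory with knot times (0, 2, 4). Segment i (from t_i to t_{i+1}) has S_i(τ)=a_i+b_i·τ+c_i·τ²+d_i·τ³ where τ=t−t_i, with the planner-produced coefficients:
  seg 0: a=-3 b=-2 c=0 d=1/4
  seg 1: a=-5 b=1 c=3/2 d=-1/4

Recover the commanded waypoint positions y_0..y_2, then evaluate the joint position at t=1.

y_0=-3 y_1=-5 y_2=1
S(1) = -19/4

y_0 = S_0(0) = a_0 = -3
y_1 = S_1(0) = a_1 = -5
y_2 = S_1(2) = 1
t_q=1 is in segment 0 (τ=1); S_0(τ)=-19/4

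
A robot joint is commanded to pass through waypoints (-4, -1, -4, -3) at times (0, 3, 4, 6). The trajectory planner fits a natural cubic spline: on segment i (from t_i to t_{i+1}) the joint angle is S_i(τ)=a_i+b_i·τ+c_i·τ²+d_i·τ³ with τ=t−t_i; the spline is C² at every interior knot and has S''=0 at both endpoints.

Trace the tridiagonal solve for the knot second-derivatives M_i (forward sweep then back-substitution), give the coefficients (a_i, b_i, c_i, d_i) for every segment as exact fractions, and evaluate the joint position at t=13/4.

  seg 0: a=-4 b=259/94 c=0 d=-55/282
  seg 1: a=-1 b=-118/47 c=-165/94 d=119/94
  seg 2: a=-4 b=-209/94 c=96/47 d=-16/47
S(13/4) = -10333/6016

Δ: Δ0=1, Δ1=-3, Δ2=1/2
row 1: diag=8, rhs=-24; c'=1/8, d'=-3
row 2: denom=6−1·1/8=47/8; d'=(21−1·-3)/(47/8)=192/47
back: M2=192/47
back: M1=-3−1/8·192/47=-165/47
M: M0=0, M1=-165/47, M2=192/47, M3=0
seg 0: a=-4, c=M0/2=0, d=(M1−M0)/(6·3)=-55/282, b=Δ0−h0·(2M0+M1)/6=259/94
seg 1: a=-1, c=M1/2=-165/94, d=(M2−M1)/(6·1)=119/94, b=Δ1−h1·(2M1+M2)/6=-118/47
seg 2: a=-4, c=M2/2=96/47, d=(M3−M2)/(6·2)=-16/47, b=Δ2−h2·(2M2+M3)/6=-209/94
t_q=13/4 → seg 1, τ=1/4; S=-1+-118/47·τ+-165/94·τ²+119/94·τ³=-10333/6016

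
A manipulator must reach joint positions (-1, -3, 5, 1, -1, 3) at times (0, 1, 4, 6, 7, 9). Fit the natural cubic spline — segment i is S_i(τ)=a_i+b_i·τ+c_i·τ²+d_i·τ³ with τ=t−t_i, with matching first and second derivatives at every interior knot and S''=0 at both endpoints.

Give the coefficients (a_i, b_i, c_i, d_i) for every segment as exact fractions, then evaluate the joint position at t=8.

Δ: Δ0=-2, Δ1=8/3, Δ2=-2, Δ3=-2, Δ4=2
row 1: diag=8, rhs=28; c'=3/8, d'=7/2
row 2: denom=10−3·3/8=71/8; d'=(-28−3·7/2)/(71/8)=-308/71
row 3: denom=6−2·16/71=394/71; d'=(0−2·-308/71)/(394/71)=308/197
row 4: denom=6−1·71/394=2293/394; d'=(24−1·308/197)/(2293/394)=8840/2293
back: M4=8840/2293
back: M3=308/197−71/394·8840/2293=1992/2293
back: M2=-308/71−16/71·1992/2293=-10396/2293
back: M1=7/2−3/8·-10396/2293=11924/2293
M: M0=0, M1=11924/2293, M2=-10396/2293, M3=1992/2293, M4=8840/2293, M5=0
seg 0: a=-1, c=M0/2=0, d=(M1−M0)/(6·1)=5962/6879, b=Δ0−h0·(2M0+M1)/6=-19720/6879
seg 1: a=-3, c=M1/2=5962/2293, d=(M2−M1)/(6·3)=-1240/2293, b=Δ1−h1·(2M1+M2)/6=-1834/6879
seg 2: a=5, c=M2/2=-5198/2293, d=(M3−M2)/(6·2)=3097/6879, b=Δ2−h2·(2M2+M3)/6=5042/6879
seg 3: a=1, c=M3/2=996/2293, d=(M4−M3)/(6·1)=3424/6879, b=Δ3−h3·(2M3+M4)/6=-20170/6879
seg 4: a=-1, c=M4/2=4420/2293, d=(M5−M4)/(6·2)=-2210/6879, b=Δ4−h4·(2M4+M5)/6=-3922/6879
t_q=8 → seg 4, τ=1; S=-1+-3922/6879·τ+4420/2293·τ²+-2210/6879·τ³=83/2293

  seg 0: a=-1 b=-19720/6879 c=0 d=5962/6879
  seg 1: a=-3 b=-1834/6879 c=5962/2293 d=-1240/2293
  seg 2: a=5 b=5042/6879 c=-5198/2293 d=3097/6879
  seg 3: a=1 b=-20170/6879 c=996/2293 d=3424/6879
  seg 4: a=-1 b=-3922/6879 c=4420/2293 d=-2210/6879
S(8) = 83/2293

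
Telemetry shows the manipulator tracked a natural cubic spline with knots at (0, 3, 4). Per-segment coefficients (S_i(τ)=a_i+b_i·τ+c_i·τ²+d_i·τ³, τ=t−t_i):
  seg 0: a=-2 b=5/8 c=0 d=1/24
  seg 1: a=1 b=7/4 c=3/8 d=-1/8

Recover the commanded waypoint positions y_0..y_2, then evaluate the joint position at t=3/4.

y_0=-2 y_1=1 y_2=3
S(3/4) = -775/512

y_0 = S_0(0) = a_0 = -2
y_1 = S_1(0) = a_1 = 1
y_2 = S_1(1) = 3
t_q=3/4 is in segment 0 (τ=3/4); S_0(τ)=-775/512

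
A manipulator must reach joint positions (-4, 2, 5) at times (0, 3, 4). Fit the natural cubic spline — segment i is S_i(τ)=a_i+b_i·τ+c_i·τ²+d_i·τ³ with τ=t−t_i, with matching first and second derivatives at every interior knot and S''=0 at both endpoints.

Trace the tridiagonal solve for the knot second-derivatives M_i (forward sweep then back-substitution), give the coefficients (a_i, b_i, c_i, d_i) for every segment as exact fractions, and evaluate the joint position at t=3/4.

Δ: Δ0=2, Δ1=3
row 1: diag=8, rhs=6; c'=1/8, d'=3/4
back: M1=3/4
M: M0=0, M1=3/4, M2=0
seg 0: a=-4, c=M0/2=0, d=(M1−M0)/(6·3)=1/24, b=Δ0−h0·(2M0+M1)/6=13/8
seg 1: a=2, c=M1/2=3/8, d=(M2−M1)/(6·1)=-1/8, b=Δ1−h1·(2M1+M2)/6=11/4
t_q=3/4 → seg 0, τ=3/4; S=-4+13/8·τ+0·τ²+1/24·τ³=-1415/512

  seg 0: a=-4 b=13/8 c=0 d=1/24
  seg 1: a=2 b=11/4 c=3/8 d=-1/8
S(3/4) = -1415/512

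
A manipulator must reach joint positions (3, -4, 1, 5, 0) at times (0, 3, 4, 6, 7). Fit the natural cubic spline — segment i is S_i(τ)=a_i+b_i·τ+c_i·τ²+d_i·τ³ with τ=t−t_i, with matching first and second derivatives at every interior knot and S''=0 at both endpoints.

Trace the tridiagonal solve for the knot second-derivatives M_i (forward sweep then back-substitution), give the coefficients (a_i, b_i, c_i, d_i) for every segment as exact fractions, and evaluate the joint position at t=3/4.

Δ: Δ0=-7/3, Δ1=5, Δ2=2, Δ3=-5
row 1: diag=8, rhs=44; c'=1/8, d'=11/2
row 2: denom=6−1·1/8=47/8; d'=(-18−1·11/2)/(47/8)=-4
row 3: denom=6−2·16/47=250/47; d'=(-42−2·-4)/(250/47)=-799/125
back: M3=-799/125
back: M2=-4−16/47·-799/125=-228/125
back: M1=11/2−1/8·-228/125=716/125
M: M0=0, M1=716/125, M2=-228/125, M3=-799/125, M4=0
seg 0: a=3, c=M0/2=0, d=(M1−M0)/(6·3)=358/1125, b=Δ0−h0·(2M0+M1)/6=-1949/375
seg 1: a=-4, c=M1/2=358/125, d=(M2−M1)/(6·1)=-472/375, b=Δ1−h1·(2M1+M2)/6=1273/375
seg 2: a=1, c=M2/2=-114/125, d=(M3−M2)/(6·2)=-571/1500, b=Δ2−h2·(2M2+M3)/6=401/75
seg 3: a=5, c=M3/2=-799/250, d=(M4−M3)/(6·1)=799/750, b=Δ3−h3·(2M3+M4)/6=-1076/375
t_q=3/4 → seg 0, τ=3/4; S=3+-1949/375·τ+0·τ²+358/1125·τ³=-611/800

  seg 0: a=3 b=-1949/375 c=0 d=358/1125
  seg 1: a=-4 b=1273/375 c=358/125 d=-472/375
  seg 2: a=1 b=401/75 c=-114/125 d=-571/1500
  seg 3: a=5 b=-1076/375 c=-799/250 d=799/750
S(3/4) = -611/800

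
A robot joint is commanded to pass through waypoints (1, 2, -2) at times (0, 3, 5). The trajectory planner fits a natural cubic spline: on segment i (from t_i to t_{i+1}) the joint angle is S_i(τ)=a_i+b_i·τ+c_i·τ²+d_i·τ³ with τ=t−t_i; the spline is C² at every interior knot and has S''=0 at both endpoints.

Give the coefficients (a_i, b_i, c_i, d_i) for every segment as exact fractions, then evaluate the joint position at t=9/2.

Δ: Δ0=1/3, Δ1=-2
row 1: diag=10, rhs=-14; c'=1/5, d'=-7/5
back: M1=-7/5
M: M0=0, M1=-7/5, M2=0
seg 0: a=1, c=M0/2=0, d=(M1−M0)/(6·3)=-7/90, b=Δ0−h0·(2M0+M1)/6=31/30
seg 1: a=2, c=M1/2=-7/10, d=(M2−M1)/(6·2)=7/60, b=Δ1−h1·(2M1+M2)/6=-16/15
t_q=9/2 → seg 1, τ=3/2; S=2+-16/15·τ+-7/10·τ²+7/60·τ³=-25/32

  seg 0: a=1 b=31/30 c=0 d=-7/90
  seg 1: a=2 b=-16/15 c=-7/10 d=7/60
S(9/2) = -25/32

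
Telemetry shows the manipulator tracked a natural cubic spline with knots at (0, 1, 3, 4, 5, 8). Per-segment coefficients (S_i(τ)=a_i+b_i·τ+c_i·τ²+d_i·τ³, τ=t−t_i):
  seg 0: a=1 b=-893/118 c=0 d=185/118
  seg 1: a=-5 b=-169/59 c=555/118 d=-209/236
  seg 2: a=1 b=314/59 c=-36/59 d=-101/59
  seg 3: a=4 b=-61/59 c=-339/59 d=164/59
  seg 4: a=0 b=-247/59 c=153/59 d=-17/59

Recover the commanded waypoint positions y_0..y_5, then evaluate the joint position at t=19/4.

y_0 = S_0(0) = a_0 = 1
y_1 = S_1(0) = a_1 = -5
y_2 = S_2(0) = a_2 = 1
y_3 = S_3(0) = a_3 = 4
y_4 = S_4(0) = a_4 = 0
y_5 = S_4(3) = 3
t_q=19/4 is in segment 3 (τ=3/4); S_3(τ)=275/236

y_0=1 y_1=-5 y_2=1 y_3=4 y_4=0 y_5=3
S(19/4) = 275/236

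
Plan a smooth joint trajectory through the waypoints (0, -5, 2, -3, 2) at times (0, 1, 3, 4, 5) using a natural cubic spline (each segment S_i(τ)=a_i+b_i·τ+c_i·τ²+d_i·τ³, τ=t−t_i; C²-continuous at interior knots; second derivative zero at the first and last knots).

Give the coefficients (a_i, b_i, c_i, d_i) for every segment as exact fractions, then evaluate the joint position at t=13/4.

  seg 0: a=0 b=-1787/244 c=0 d=567/244
  seg 1: a=-5 b=-43/122 c=1701/244 d=-1231/488
  seg 2: a=2 b=-167/61 c=-498/61 d=360/61
  seg 3: a=-3 b=-83/61 c=582/61 d=-194/61
S(13/4) = 219/244

Δ: Δ0=-5, Δ1=7/2, Δ2=-5, Δ3=5
row 1: diag=6, rhs=51; c'=1/3, d'=17/2
row 2: denom=6−2·1/3=16/3; d'=(-51−2·17/2)/(16/3)=-51/4
row 3: denom=4−1·3/16=61/16; d'=(60−1·-51/4)/(61/16)=1164/61
back: M3=1164/61
back: M2=-51/4−3/16·1164/61=-996/61
back: M1=17/2−1/3·-996/61=1701/122
M: M0=0, M1=1701/122, M2=-996/61, M3=1164/61, M4=0
seg 0: a=0, c=M0/2=0, d=(M1−M0)/(6·1)=567/244, b=Δ0−h0·(2M0+M1)/6=-1787/244
seg 1: a=-5, c=M1/2=1701/244, d=(M2−M1)/(6·2)=-1231/488, b=Δ1−h1·(2M1+M2)/6=-43/122
seg 2: a=2, c=M2/2=-498/61, d=(M3−M2)/(6·1)=360/61, b=Δ2−h2·(2M2+M3)/6=-167/61
seg 3: a=-3, c=M3/2=582/61, d=(M4−M3)/(6·1)=-194/61, b=Δ3−h3·(2M3+M4)/6=-83/61
t_q=13/4 → seg 2, τ=1/4; S=2+-167/61·τ+-498/61·τ²+360/61·τ³=219/244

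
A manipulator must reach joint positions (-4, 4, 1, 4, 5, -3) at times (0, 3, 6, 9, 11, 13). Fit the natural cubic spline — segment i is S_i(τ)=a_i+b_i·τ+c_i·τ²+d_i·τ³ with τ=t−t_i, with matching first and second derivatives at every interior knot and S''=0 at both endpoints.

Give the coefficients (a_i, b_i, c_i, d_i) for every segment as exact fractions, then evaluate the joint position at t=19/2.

  seg 0: a=-4 b=11843/3132 c=0 d=-3491/28188
  seg 1: a=4 b=685/1566 c=-3491/3132 d=5971/28188
  seg 2: a=1 b=-1663/3132 c=620/783 d=-2645/28188
  seg 3: a=4 b=2641/1566 c=-55/1044 d=-1693/6264
  seg 4: a=5 b=-1384/783 c=-437/261 d=437/1566
S(19/2) = 80117/16704

Δ: Δ0=8/3, Δ1=-1, Δ2=1, Δ3=1/2, Δ4=-4
row 1: diag=12, rhs=-22; c'=1/4, d'=-11/6
row 2: denom=12−3·1/4=45/4; d'=(12−3·-11/6)/(45/4)=14/9
row 3: denom=10−3·4/15=46/5; d'=(-3−3·14/9)/(46/5)=-5/6
row 4: denom=8−2·5/23=174/23; d'=(-27−2·-5/6)/(174/23)=-874/261
back: M4=-874/261
back: M3=-5/6−5/23·-874/261=-55/522
back: M2=14/9−4/15·-55/522=1240/783
back: M1=-11/6−1/4·1240/783=-3491/1566
M: M0=0, M1=-3491/1566, M2=1240/783, M3=-55/522, M4=-874/261, M5=0
seg 0: a=-4, c=M0/2=0, d=(M1−M0)/(6·3)=-3491/28188, b=Δ0−h0·(2M0+M1)/6=11843/3132
seg 1: a=4, c=M1/2=-3491/3132, d=(M2−M1)/(6·3)=5971/28188, b=Δ1−h1·(2M1+M2)/6=685/1566
seg 2: a=1, c=M2/2=620/783, d=(M3−M2)/(6·3)=-2645/28188, b=Δ2−h2·(2M2+M3)/6=-1663/3132
seg 3: a=4, c=M3/2=-55/1044, d=(M4−M3)/(6·2)=-1693/6264, b=Δ3−h3·(2M3+M4)/6=2641/1566
seg 4: a=5, c=M4/2=-437/261, d=(M5−M4)/(6·2)=437/1566, b=Δ4−h4·(2M4+M5)/6=-1384/783
t_q=19/2 → seg 3, τ=1/2; S=4+2641/1566·τ+-55/1044·τ²+-1693/6264·τ³=80117/16704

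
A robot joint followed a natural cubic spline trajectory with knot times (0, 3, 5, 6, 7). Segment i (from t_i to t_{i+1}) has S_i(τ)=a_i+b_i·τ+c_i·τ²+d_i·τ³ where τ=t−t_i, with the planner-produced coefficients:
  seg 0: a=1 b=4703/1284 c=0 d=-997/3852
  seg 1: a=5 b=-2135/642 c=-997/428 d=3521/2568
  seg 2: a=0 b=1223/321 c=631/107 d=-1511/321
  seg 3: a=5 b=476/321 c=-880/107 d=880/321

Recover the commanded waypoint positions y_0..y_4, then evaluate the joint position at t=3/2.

y_0=1 y_1=5 y_2=0 y_3=5 y_4=1
S(3/2) = 19245/3424

y_0 = S_0(0) = a_0 = 1
y_1 = S_1(0) = a_1 = 5
y_2 = S_2(0) = a_2 = 0
y_3 = S_3(0) = a_3 = 5
y_4 = S_3(1) = 1
t_q=3/2 is in segment 0 (τ=3/2); S_0(τ)=19245/3424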